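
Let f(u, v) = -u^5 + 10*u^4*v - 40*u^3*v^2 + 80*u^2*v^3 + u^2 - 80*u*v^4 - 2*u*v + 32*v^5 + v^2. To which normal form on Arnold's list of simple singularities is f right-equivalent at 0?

A_{4}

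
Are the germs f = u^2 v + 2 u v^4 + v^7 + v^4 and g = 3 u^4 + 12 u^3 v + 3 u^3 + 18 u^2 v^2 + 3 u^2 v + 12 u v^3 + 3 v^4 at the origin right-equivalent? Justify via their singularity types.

The Hessian of f at 0 is [[0, 0], [0, 0]] with rank 0, so corank 2. A Groebner basis of the Jacobian ideal J(f) in C{u,v} is {u^3, u^2/4 + v^3, u*v}; counting standard monomials gives mu = 5. Corank 2; j^3 = u^2*v has shape L^2 M (L != M), so D-series; mu = 5 gives D_5. The Hessian of g at 0 is [[0, 0], [0, 0]] with rank 0, so corank 2. A Groebner basis of the Jacobian ideal J(g) in C{u,v} is {u*v^2, -u*v/4 + v^3, u^2 + u*v}; counting standard monomials gives mu = 5. Corank 2; j^3 = 3*u^2*(u + v) has shape L^2 M (L != M), so D-series; mu = 5 gives D_5. Both have type D_5, hence right-equivalent.

Yes.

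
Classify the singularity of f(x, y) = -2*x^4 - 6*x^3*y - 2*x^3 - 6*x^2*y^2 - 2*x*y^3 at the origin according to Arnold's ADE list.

The Hessian of f at 0 has rank 0. Corank 2; j^3 = -2*x^3 is a perfect cube, so E-series; the 4-jet and mu = 7 give E_7.

E_7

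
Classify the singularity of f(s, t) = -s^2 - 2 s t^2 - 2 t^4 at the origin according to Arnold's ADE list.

The Hessian of f at 0 has rank 1. Corank 1: A-series; mu = 3 gives A_3.

A_{3}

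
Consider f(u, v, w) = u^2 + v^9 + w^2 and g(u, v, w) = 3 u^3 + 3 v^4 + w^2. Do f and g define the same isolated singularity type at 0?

The Hessian of f at 0 has rank 2. Corank 1: A-series; mu = 8 gives A_8. The Hessian of g at 0 has rank 1. Corank 2; j^3 = 3*u^3 is a perfect cube, so E-series; the 4-jet and mu = 6 give E_6. f is A_8 but g is E_6, hence not right-equivalent.

No.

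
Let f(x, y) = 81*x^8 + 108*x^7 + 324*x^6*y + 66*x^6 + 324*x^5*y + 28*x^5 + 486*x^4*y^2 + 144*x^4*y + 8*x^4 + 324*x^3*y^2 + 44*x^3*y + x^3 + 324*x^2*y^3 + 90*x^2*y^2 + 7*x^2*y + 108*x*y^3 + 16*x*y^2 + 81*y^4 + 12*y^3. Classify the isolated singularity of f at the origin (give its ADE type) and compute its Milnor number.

Type D_5, Milnor number mu = 5.

The Hessian of f at 0 is [[0, 0], [0, 0]] with rank 0, so corank 2. A Groebner basis of the Jacobian ideal J(f) in C{x,y} is {x*y^2 - x*y/2 - y^2, x*y/4 + y^3 + y^2/2, x^2 + 3*x*y + 2*y^2}; counting standard monomials gives mu = 5. Corank 2; j^3 = (x + 2*y)^2*(x + 3*y) has shape L^2 M (L != M), so D-series; mu = 5 gives D_5.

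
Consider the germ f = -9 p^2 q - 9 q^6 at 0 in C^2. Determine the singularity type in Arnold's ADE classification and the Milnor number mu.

Type D_{7}, Milnor number mu = 7.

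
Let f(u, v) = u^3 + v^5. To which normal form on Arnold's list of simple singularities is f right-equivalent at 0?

The Hessian of f at 0 is [[0, 0], [0, 0]] with rank 0, so corank 2. A Groebner basis of the Jacobian ideal J(f) in C{u,v} is {v^4, u^2}; counting standard monomials gives mu = 8. Corank 2; j^3 = u^3 is a perfect cube, so E-series; the 5-jet and mu = 8 give E_8.

E_{8}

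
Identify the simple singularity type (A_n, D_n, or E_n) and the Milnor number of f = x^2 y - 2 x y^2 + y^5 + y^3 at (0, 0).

Type D_{6}, Milnor number mu = 6.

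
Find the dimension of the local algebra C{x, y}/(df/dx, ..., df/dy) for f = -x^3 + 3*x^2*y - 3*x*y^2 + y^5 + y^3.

8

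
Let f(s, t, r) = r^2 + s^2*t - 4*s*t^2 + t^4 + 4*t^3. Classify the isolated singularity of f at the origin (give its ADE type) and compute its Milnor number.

The Hessian of f at 0 has rank 1. Corank 2; j^3 = t*(s - 2*t)^2 has shape L^2 M (L != M), so D-series; mu = 5 gives D_5.

Type D5, Milnor number mu = 5.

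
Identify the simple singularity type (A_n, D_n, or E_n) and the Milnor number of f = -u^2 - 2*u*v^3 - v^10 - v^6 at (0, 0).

Type A_{9}, Milnor number mu = 9.

The Hessian of f at 0 is [[-2, 0], [0, 0]] with rank 1, so corank 1. A Groebner basis of the Jacobian ideal J(f) in C{u,v} is {u^3, u + v^3}; counting standard monomials gives mu = 9. Corank 1: A-series; mu = 9 gives A_9.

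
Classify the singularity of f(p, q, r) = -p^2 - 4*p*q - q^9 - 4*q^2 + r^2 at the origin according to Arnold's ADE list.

The Hessian of f at 0 has rank 2. Corank 1: A-series; mu = 8 gives A_8.

A8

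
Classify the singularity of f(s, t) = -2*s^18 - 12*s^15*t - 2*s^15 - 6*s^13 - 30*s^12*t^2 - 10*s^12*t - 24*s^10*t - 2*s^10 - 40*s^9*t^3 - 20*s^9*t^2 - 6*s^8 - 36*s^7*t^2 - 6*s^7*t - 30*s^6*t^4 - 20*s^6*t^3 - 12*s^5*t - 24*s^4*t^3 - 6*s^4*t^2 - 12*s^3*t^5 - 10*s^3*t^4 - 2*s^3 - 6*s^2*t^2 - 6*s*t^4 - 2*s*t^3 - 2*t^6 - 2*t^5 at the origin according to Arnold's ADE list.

E_7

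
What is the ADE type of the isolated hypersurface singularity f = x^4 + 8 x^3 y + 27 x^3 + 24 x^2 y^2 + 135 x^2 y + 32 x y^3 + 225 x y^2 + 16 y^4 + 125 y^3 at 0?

The Hessian of f at 0 has rank 0. Corank 2; j^3 = (3*x + 5*y)^3 is a perfect cube, so E-series; the 4-jet and mu = 6 give E_6.

E_{6}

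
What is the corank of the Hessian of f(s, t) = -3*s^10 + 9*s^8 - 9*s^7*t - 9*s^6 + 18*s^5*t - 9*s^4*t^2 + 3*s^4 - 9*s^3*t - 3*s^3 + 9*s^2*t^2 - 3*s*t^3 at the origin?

The Hessian at 0 is [[0, 0], [0, 0]] of rank 0; hence corank 2.

2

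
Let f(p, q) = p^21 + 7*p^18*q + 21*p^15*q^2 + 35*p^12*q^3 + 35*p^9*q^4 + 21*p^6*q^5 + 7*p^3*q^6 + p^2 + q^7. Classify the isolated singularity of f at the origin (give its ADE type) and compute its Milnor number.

Type A6, Milnor number mu = 6.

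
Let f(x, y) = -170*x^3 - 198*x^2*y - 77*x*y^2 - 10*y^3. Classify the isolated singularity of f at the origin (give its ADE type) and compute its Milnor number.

Type D_4, Milnor number mu = 4.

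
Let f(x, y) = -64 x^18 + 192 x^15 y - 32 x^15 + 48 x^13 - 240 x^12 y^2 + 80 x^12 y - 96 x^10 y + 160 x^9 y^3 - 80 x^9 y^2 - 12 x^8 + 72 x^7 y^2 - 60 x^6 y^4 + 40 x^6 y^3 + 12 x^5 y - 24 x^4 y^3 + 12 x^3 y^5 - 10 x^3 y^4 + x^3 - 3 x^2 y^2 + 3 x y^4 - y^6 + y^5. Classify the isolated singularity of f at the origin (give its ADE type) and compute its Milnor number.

Type E_{8}, Milnor number mu = 8.

The Hessian of f at 0 has rank 0. Corank 2; j^3 = x^3 is a perfect cube, so E-series; the 5-jet and mu = 8 give E_8.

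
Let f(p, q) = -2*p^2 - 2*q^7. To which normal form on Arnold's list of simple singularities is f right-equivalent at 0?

A_6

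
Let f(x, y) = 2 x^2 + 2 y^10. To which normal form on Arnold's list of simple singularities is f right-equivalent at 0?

The Hessian of f at 0 has rank 1. Corank 1: A-series; mu = 9 gives A_9.

A_{9}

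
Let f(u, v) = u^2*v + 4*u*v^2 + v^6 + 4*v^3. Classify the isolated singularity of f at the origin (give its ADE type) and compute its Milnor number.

The Hessian of f at 0 has rank 0. Corank 2; j^3 = v*(u + 2*v)^2 has shape L^2 M (L != M), so D-series; mu = 7 gives D_7.

Type D7, Milnor number mu = 7.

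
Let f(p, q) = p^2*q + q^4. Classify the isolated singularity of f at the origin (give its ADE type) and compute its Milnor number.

The Hessian of f at 0 has rank 0. Corank 2; j^3 = p^2*q has shape L^2 M (L != M), so D-series; mu = 5 gives D_5.

Type D_5, Milnor number mu = 5.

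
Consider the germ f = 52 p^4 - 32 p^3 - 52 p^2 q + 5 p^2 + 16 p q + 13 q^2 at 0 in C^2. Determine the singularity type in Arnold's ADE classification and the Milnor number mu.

Type A1, Milnor number mu = 1.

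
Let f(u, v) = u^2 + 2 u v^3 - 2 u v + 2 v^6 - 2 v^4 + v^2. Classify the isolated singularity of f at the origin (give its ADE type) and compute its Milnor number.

The Hessian of f at 0 has rank 1. Corank 1: A-series; mu = 5 gives A_5.

Type A_5, Milnor number mu = 5.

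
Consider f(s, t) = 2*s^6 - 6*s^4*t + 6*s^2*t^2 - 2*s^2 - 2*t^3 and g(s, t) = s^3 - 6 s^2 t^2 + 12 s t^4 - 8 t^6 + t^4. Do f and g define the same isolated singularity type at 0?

No.

The Hessian of f at 0 is [[-4, 0], [0, 0]] with rank 1, so corank 1. A Groebner basis of the Jacobian ideal J(f) in C{s,t} is {t^2, s}; counting standard monomials gives mu = 2. Corank 1: A-series; mu = 2 gives A_2. The Hessian of g at 0 is [[0, 0], [0, 0]] with rank 0, so corank 2. A Groebner basis of the Jacobian ideal J(g) in C{s,t} is {s^3, s^2*t, -s^2/4 + s*t^2, t^3}; counting standard monomials gives mu = 6. Corank 2; j^3 = s^3 is a perfect cube, so E-series; the 4-jet and mu = 6 give E_6. f is A_2 but g is E_6, hence not right-equivalent.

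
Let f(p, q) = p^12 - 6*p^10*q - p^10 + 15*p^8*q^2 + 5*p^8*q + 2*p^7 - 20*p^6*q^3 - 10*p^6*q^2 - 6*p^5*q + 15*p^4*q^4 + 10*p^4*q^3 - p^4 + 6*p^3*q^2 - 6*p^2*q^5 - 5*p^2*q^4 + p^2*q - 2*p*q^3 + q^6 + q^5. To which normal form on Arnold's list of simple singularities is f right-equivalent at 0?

The Hessian of f at 0 is [[0, 0], [0, 0]] with rank 0, so corank 2. A Groebner basis of the Jacobian ideal J(f) in C{p,q} is {p^3, p^2*q + p^2/6 - p*q^2/6, -p*q + q^3}; counting standard monomials gives mu = 7. Corank 2; j^3 = p^2*q has shape L^2 M (L != M), so D-series; mu = 7 gives D_7.

D_{7}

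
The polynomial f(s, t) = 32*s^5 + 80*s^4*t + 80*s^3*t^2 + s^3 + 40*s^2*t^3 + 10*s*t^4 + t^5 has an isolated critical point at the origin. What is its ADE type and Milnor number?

Type E8, Milnor number mu = 8.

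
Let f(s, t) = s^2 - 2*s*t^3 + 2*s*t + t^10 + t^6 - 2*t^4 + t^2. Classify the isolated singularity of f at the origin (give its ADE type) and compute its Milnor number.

Type A9, Milnor number mu = 9.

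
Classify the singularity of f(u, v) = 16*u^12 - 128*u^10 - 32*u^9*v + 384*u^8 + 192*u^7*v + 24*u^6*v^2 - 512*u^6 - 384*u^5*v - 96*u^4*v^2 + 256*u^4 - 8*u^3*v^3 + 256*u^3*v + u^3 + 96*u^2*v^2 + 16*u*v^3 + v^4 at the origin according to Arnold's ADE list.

The Hessian of f at 0 is [[0, 0], [0, 0]] with rank 0, so corank 2. A Groebner basis of the Jacobian ideal J(f) in C{u,v} is {v^4, u*v^2 + v^3/12, u^2}; counting standard monomials gives mu = 6. Corank 2; j^3 = u^3 is a perfect cube, so E-series; the 4-jet and mu = 6 give E_6.

E6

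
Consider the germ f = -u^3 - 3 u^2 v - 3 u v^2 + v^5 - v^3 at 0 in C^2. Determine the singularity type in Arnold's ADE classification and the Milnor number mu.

Type E_8, Milnor number mu = 8.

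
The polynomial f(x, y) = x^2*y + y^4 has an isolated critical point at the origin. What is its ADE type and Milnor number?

The Hessian of f at 0 has rank 0. Corank 2; j^3 = x^2*y has shape L^2 M (L != M), so D-series; mu = 5 gives D_5.

Type D_{5}, Milnor number mu = 5.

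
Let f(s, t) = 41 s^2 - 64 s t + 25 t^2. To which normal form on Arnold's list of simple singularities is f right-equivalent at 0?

A_1

The Hessian of f at 0 has rank 2. Corank 0: nondegenerate Morse point, so A_1.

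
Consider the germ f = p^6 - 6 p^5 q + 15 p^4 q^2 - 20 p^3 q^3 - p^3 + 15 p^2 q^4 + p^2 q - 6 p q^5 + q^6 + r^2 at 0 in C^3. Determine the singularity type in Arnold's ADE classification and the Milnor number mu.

Type D_{7}, Milnor number mu = 7.

The Hessian of f at 0 is [[0, 0, 0], [0, 0, 0], [0, 0, 2]] with rank 1, so corank 2. A Groebner basis of the Jacobian ideal J(f) in C{p,q,r} is {p*q/6 + q^5, p*q^2, p^2 - p*q, r}; counting standard monomials gives mu = 7. Corank 2; j^3 = -p^2*(p - q) has shape L^2 M (L != M), so D-series; mu = 7 gives D_7.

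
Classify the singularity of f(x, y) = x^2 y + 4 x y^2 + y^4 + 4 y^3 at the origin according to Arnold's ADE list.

D_5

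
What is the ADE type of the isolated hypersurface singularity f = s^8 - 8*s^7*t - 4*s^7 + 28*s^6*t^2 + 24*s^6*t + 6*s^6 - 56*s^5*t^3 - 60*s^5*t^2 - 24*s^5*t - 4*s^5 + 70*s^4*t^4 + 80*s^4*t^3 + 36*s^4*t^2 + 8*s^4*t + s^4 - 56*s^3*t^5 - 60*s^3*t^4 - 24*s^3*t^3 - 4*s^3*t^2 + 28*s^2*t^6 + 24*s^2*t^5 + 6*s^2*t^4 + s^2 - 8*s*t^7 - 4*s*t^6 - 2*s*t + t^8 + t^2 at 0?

The Hessian of f at 0 has rank 1. Corank 1: A-series; mu = 3 gives A_3.

A3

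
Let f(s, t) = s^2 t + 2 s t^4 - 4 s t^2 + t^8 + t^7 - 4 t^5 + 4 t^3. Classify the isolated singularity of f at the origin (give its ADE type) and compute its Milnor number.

The Hessian of f at 0 has rank 0. Corank 2; j^3 = t*(s - 2*t)^2 has shape L^2 M (L != M), so D-series; mu = 9 gives D_9.

Type D9, Milnor number mu = 9.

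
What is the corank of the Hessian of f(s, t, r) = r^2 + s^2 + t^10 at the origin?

Hessian at 0 has rank 2.

1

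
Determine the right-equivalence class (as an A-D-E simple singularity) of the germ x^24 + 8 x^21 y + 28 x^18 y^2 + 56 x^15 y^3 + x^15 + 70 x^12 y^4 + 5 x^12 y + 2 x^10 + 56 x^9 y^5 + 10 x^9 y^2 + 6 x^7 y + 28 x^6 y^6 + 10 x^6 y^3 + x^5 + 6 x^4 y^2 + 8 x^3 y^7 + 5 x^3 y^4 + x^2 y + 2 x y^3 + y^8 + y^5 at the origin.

D9

The Hessian of f at 0 has rank 0. Corank 2; j^3 = x^2*y has shape L^2 M (L != M), so D-series; mu = 9 gives D_9.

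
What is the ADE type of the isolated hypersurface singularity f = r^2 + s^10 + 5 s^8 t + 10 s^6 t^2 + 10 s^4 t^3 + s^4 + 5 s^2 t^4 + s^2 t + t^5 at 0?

The Hessian of f at 0 has rank 1. Corank 2; j^3 = s^2*t has shape L^2 M (L != M), so D-series; mu = 6 gives D_6.

D6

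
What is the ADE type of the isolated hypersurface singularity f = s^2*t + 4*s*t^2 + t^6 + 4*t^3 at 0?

The Hessian of f at 0 is [[0, 0], [0, 0]] with rank 0, so corank 2. A Groebner basis of the Jacobian ideal J(f) in C{s,t} is {s^2/6 + t^5 - 2*t^2/3, s^3 + 8*t^3, s*t + 2*t^2}; counting standard monomials gives mu = 7. Corank 2; j^3 = t*(s + 2*t)^2 has shape L^2 M (L != M), so D-series; mu = 7 gives D_7.

D_{7}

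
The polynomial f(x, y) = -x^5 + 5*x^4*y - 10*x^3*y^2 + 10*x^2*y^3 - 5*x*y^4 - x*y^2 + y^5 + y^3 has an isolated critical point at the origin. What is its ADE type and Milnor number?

Type D_6, Milnor number mu = 6.

The Hessian of f at 0 has rank 0. Corank 2; j^3 = -y^2*(x - y) has shape L^2 M (L != M), so D-series; mu = 6 gives D_6.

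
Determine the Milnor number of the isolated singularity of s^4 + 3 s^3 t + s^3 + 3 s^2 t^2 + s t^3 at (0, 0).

7

The Hessian of f at 0 is [[0, 0], [0, 0]] with rank 0, so corank 2. A Groebner basis of the Jacobian ideal J(f) in C{s,t} is {3*s^2 + t^4 + t^3, s^3, s^2*t - s^2 - t^3/3, 2*s^2 + s*t^2 + 2*t^3/3}; counting standard monomials gives mu = 7. Corank 2; j^3 = s^3 is a perfect cube, so E-series; the 4-jet and mu = 7 give E_7.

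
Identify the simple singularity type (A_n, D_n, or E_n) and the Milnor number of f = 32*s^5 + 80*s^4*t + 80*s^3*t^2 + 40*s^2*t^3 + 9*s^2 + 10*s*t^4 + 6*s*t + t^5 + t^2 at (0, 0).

Type A_4, Milnor number mu = 4.

The Hessian of f at 0 has rank 1. Corank 1: A-series; mu = 4 gives A_4.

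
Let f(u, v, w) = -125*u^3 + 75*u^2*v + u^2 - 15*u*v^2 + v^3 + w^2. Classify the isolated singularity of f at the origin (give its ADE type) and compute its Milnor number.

The Hessian of f at 0 is [[2, 0, 0], [0, 0, 0], [0, 0, 2]] with rank 2, so corank 1. A Groebner basis of the Jacobian ideal J(f) in C{u,v,w} is {v^2, u, w}; counting standard monomials gives mu = 2. Corank 1: A-series; mu = 2 gives A_2.

Type A_{2}, Milnor number mu = 2.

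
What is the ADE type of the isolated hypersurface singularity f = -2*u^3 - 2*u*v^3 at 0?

E_7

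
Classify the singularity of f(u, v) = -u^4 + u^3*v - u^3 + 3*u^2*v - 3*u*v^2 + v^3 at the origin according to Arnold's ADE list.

E_7

The Hessian of f at 0 has rank 0. Corank 2; j^3 = -(u - v)^3 is a perfect cube, so E-series; the 4-jet and mu = 7 give E_7.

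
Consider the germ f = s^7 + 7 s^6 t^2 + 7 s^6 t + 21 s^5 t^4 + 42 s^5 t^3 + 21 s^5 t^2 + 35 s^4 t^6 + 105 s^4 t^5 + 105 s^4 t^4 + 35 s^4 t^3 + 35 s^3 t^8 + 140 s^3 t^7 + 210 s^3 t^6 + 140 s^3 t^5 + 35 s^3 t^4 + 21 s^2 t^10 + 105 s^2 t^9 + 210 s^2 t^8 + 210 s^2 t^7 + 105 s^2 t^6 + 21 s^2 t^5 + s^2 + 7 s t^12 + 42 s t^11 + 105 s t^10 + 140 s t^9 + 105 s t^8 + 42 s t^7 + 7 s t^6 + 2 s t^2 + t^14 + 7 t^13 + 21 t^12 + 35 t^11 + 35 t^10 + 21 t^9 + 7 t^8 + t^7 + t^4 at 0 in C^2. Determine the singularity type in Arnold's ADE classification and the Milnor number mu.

Type A_6, Milnor number mu = 6.

The Hessian of f at 0 is [[2, 0], [0, 0]] with rank 1, so corank 1. A Groebner basis of the Jacobian ideal J(f) in C{s,t} is {s^3, s + t^2}; counting standard monomials gives mu = 6. Corank 1: A-series; mu = 6 gives A_6.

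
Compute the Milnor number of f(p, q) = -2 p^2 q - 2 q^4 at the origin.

The Hessian of f at 0 has rank 0. Corank 2; j^3 = -2*p^2*q has shape L^2 M (L != M), so D-series; mu = 5 gives D_5.

5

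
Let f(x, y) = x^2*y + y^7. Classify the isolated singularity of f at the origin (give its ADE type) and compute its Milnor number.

The Hessian of f at 0 has rank 0. Corank 2; j^3 = x^2*y has shape L^2 M (L != M), so D-series; mu = 8 gives D_8.

Type D8, Milnor number mu = 8.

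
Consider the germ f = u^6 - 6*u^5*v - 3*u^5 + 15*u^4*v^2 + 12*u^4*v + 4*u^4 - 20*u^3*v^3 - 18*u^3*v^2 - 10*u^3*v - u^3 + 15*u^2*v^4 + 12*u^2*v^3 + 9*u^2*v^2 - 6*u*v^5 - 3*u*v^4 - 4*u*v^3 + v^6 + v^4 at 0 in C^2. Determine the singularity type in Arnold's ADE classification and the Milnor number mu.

Type E_6, Milnor number mu = 6.

The Hessian of f at 0 is [[0, 0], [0, 0]] with rank 0, so corank 2. A Groebner basis of the Jacobian ideal J(f) in C{u,v} is {u^3, u^2*v, -u^2/2 + u*v^2, -3*u^2/2 + v^3}; counting standard monomials gives mu = 6. Corank 2; j^3 = -u^3 is a perfect cube, so E-series; the 4-jet and mu = 6 give E_6.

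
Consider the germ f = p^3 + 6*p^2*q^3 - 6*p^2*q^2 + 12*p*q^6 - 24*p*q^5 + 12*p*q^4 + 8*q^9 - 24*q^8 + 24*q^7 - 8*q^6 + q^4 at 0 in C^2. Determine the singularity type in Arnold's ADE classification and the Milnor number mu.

Type E_{6}, Milnor number mu = 6.

The Hessian of f at 0 is [[0, 0], [0, 0]] with rank 0, so corank 2. A Groebner basis of the Jacobian ideal J(f) in C{p,q} is {p^3, p^2*q, -p^2/4 + p*q^2, q^3}; counting standard monomials gives mu = 6. Corank 2; j^3 = p^3 is a perfect cube, so E-series; the 4-jet and mu = 6 give E_6.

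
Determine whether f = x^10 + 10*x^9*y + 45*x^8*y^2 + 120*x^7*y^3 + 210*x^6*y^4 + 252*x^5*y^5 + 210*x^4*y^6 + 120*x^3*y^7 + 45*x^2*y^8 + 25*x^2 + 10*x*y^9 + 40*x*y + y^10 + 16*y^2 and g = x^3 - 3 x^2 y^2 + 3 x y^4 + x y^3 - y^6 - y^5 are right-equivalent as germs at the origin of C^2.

The Hessian of f at 0 is [[50, 40], [40, 32]] with rank 1, so corank 1. A Groebner basis of the Jacobian ideal J(f) in C{x,y} is {y^9, x + 4*y/5}; counting standard monomials gives mu = 9. Corank 1: A-series; mu = 9 gives A_9. The Hessian of g at 0 is [[0, 0], [0, 0]] with rank 0, so corank 2. A Groebner basis of the Jacobian ideal J(g) in C{x,y} is {-x^2 + y^4 - y^3/3, x^3, x^2*y + x^2/3 + y^3/9, -x^2 + x*y^2 - y^3/3}; counting standard monomials gives mu = 7. Corank 2; j^3 = x^3 is a perfect cube, so E-series; the 4-jet and mu = 7 give E_7. f is A_9 but g is E_7, hence not right-equivalent.

No.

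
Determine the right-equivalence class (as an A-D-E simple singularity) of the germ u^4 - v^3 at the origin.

The Hessian of f at 0 is [[0, 0], [0, 0]] with rank 0, so corank 2. A Groebner basis of the Jacobian ideal J(f) in C{u,v} is {u^3, v^2}; counting standard monomials gives mu = 6. Corank 2; j^3 = -v^3 is a perfect cube, so E-series; the 4-jet and mu = 6 give E_6.

E_{6}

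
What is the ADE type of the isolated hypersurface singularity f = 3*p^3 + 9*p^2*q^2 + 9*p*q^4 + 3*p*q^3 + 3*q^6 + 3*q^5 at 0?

The Hessian of f at 0 has rank 0. Corank 2; j^3 = 3*p^3 is a perfect cube, so E-series; the 4-jet and mu = 7 give E_7.

E_{7}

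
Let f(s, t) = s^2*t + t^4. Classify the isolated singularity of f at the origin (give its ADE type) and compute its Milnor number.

Type D_5, Milnor number mu = 5.

The Hessian of f at 0 has rank 0. Corank 2; j^3 = s^2*t has shape L^2 M (L != M), so D-series; mu = 5 gives D_5.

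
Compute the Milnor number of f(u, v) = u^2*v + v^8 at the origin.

9

The Hessian of f at 0 is [[0, 0], [0, 0]] with rank 0, so corank 2. A Groebner basis of the Jacobian ideal J(f) in C{u,v} is {u^2/8 + v^7, u^3, u*v}; counting standard monomials gives mu = 9. Corank 2; j^3 = u^2*v has shape L^2 M (L != M), so D-series; mu = 9 gives D_9.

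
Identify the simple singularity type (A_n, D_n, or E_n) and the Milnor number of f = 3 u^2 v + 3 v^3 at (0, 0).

The Hessian of f at 0 has rank 0. Corank 2; j^3 = 3*v*(u^2 + v^2) splits into three distinct lines over C (the quadratic factor has nonzero discriminant), so D_4.

Type D_{4}, Milnor number mu = 4.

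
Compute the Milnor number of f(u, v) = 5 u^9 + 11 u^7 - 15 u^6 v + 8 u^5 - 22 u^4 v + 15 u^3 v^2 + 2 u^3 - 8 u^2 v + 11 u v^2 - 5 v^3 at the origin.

4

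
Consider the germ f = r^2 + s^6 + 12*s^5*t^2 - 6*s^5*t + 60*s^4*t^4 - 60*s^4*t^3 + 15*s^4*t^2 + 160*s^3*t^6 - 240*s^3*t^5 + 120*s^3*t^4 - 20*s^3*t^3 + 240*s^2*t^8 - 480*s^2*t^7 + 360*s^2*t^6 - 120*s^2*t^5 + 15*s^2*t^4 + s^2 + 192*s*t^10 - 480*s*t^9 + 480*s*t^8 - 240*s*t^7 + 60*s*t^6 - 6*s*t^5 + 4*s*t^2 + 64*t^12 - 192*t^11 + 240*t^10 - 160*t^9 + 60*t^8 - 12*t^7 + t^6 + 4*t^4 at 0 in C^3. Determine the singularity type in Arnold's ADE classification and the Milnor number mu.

Type A_5, Milnor number mu = 5.

The Hessian of f at 0 has rank 2. Corank 1: A-series; mu = 5 gives A_5.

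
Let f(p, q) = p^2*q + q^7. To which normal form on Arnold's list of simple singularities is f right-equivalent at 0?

The Hessian of f at 0 has rank 0. Corank 2; j^3 = p^2*q has shape L^2 M (L != M), so D-series; mu = 8 gives D_8.

D8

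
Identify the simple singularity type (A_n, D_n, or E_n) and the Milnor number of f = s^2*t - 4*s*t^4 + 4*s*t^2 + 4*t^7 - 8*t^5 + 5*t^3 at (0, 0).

Type D4, Milnor number mu = 4.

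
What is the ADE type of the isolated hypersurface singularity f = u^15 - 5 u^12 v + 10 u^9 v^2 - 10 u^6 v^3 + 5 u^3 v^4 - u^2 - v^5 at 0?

A_4

The Hessian of f at 0 has rank 1. Corank 1: A-series; mu = 4 gives A_4.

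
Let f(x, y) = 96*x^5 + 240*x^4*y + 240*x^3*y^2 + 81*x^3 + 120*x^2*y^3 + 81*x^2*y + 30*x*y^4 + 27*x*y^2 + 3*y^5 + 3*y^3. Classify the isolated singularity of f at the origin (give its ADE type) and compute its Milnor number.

The Hessian of f at 0 is [[0, 0], [0, 0]] with rank 0, so corank 2. A Groebner basis of the Jacobian ideal J(f) in C{x,y} is {y^5, x*y^3 + 3*y^4/8, x^2 + 2*x*y/3 + y^2/9}; counting standard monomials gives mu = 8. Corank 2; j^3 = 3*(3*x + y)^3 is a perfect cube, so E-series; the 5-jet and mu = 8 give E_8.

Type E8, Milnor number mu = 8.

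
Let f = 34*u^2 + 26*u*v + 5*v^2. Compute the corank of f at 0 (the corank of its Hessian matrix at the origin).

0

Hessian at 0 has rank 2.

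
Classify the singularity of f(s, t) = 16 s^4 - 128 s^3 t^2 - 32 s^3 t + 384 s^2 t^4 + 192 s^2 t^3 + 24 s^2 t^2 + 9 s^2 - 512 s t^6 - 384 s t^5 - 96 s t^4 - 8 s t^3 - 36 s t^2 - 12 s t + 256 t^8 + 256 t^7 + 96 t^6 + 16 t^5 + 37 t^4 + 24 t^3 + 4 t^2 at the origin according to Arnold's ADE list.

A_3

The Hessian of f at 0 has rank 1. Corank 1: A-series; mu = 3 gives A_3.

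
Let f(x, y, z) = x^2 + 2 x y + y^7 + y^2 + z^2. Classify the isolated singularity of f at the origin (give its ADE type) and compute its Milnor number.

Type A_{6}, Milnor number mu = 6.

The Hessian of f at 0 has rank 2. Corank 1: A-series; mu = 6 gives A_6.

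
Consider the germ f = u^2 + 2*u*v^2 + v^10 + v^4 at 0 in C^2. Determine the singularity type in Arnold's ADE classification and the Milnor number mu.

Type A9, Milnor number mu = 9.

The Hessian of f at 0 has rank 1. Corank 1: A-series; mu = 9 gives A_9.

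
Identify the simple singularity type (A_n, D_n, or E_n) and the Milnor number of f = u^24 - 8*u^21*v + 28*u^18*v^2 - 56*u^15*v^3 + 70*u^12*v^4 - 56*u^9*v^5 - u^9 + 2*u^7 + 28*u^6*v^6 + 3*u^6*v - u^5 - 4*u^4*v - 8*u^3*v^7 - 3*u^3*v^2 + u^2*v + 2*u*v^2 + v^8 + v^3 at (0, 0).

Type D_9, Milnor number mu = 9.

The Hessian of f at 0 is [[0, 0], [0, 0]] with rank 0, so corank 2. A Groebner basis of the Jacobian ideal J(f) in C{u,v} is {u^2*v^2 + 8*u^2*v + u^2 + 16*u*v^2 + 3*u*v + 8*v^3 + 2*v^2, -16*u^2*v - 2*u^2 + u*v^3 - 32*u*v^2 - 5*u*v - 16*v^3 - 3*v^2, 24*u^2*v + 3*u^2 + 48*u*v^2 + 7*u*v + v^4 + 24*v^3 + 4*v^2, u^3 + 3*u^2*v + 3*u*v^2 + v^3}; counting standard monomials gives mu = 9. Corank 2; j^3 = v*(u + v)^2 has shape L^2 M (L != M), so D-series; mu = 9 gives D_9.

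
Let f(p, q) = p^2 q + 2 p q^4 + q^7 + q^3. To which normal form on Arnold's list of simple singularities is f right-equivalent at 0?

D_4

The Hessian of f at 0 is [[0, 0], [0, 0]] with rank 0, so corank 2. A Groebner basis of the Jacobian ideal J(f) in C{p,q} is {q^3, p^2 + 3*q^2, p*q}; counting standard monomials gives mu = 4. Corank 2; j^3 = q*(p^2 + q^2) splits into three distinct lines over C (the quadratic factor has nonzero discriminant), so D_4.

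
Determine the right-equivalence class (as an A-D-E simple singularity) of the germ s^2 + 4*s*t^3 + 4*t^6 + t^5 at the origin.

A_4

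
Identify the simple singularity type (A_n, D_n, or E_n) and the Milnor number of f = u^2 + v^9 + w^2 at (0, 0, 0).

Type A_8, Milnor number mu = 8.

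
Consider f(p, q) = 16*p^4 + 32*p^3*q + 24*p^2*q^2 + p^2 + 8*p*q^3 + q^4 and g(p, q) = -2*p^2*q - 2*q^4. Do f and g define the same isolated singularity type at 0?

No.

The Hessian of f at 0 is [[2, 0], [0, 0]] with rank 1, so corank 1. A Groebner basis of the Jacobian ideal J(f) in C{p,q} is {q^3, p}; counting standard monomials gives mu = 3. Corank 1: A-series; mu = 3 gives A_3. The Hessian of g at 0 is [[0, 0], [0, 0]] with rank 0, so corank 2. A Groebner basis of the Jacobian ideal J(g) in C{p,q} is {p^3, p^2/4 + q^3, p*q}; counting standard monomials gives mu = 5. Corank 2; j^3 = -2*p^2*q has shape L^2 M (L != M), so D-series; mu = 5 gives D_5. f is A_3 but g is D_5, hence not right-equivalent.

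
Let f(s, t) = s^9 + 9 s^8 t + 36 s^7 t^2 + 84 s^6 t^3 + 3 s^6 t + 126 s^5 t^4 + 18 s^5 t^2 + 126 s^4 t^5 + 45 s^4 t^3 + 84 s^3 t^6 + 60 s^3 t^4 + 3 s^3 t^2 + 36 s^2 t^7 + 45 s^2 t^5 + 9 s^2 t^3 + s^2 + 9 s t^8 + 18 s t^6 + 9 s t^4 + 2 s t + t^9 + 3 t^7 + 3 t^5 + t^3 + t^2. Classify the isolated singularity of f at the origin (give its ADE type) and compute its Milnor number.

The Hessian of f at 0 has rank 1. Corank 1: A-series; mu = 2 gives A_2.

Type A_2, Milnor number mu = 2.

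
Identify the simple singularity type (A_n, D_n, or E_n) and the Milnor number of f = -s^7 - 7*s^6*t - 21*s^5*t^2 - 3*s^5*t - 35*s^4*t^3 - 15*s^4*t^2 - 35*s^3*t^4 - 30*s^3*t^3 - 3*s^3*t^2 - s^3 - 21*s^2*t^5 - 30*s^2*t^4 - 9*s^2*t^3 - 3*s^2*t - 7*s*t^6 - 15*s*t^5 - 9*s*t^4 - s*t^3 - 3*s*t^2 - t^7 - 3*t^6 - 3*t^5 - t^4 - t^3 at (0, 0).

Type E_{7}, Milnor number mu = 7.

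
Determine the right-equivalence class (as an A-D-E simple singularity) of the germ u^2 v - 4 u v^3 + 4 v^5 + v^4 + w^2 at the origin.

D_5

The Hessian of f at 0 has rank 1. Corank 2; j^3 = u^2*v has shape L^2 M (L != M), so D-series; mu = 5 gives D_5.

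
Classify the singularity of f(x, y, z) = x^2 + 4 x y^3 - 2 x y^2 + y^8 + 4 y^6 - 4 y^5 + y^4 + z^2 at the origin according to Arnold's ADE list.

The Hessian of f at 0 has rank 2. Corank 1: A-series; mu = 7 gives A_7.

A7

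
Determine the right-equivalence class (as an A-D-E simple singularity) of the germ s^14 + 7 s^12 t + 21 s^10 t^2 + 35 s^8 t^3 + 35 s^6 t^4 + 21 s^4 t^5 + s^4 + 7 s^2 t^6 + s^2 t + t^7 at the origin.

D8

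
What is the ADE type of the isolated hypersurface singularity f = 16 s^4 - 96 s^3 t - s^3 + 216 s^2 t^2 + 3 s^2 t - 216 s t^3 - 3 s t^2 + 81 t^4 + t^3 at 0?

E_6

The Hessian of f at 0 has rank 0. Corank 2; j^3 = -(s - t)^3 is a perfect cube, so E-series; the 4-jet and mu = 6 give E_6.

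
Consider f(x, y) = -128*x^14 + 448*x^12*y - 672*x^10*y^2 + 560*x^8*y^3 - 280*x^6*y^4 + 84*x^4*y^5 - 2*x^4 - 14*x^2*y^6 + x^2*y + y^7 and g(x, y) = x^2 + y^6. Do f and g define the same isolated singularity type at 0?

No.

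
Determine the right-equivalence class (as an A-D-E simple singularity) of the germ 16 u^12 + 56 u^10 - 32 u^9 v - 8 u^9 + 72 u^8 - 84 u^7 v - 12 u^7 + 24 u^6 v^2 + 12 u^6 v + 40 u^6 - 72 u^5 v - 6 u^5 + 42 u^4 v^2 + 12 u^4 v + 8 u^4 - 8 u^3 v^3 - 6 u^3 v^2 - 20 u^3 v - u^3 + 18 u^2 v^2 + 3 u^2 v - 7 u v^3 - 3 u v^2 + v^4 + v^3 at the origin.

E_7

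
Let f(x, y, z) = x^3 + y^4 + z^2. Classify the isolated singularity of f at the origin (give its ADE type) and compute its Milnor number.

Type E_6, Milnor number mu = 6.

The Hessian of f at 0 is [[0, 0, 0], [0, 0, 0], [0, 0, 2]] with rank 1, so corank 2. A Groebner basis of the Jacobian ideal J(f) in C{x,y,z} is {y^3, x^2, z}; counting standard monomials gives mu = 6. Corank 2; j^3 = x^3 is a perfect cube, so E-series; the 4-jet and mu = 6 give E_6.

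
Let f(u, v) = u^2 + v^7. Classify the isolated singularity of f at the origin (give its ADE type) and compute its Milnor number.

Type A6, Milnor number mu = 6.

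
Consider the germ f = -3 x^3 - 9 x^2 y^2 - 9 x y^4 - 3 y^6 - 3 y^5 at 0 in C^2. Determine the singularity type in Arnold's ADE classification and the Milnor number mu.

Type E_{8}, Milnor number mu = 8.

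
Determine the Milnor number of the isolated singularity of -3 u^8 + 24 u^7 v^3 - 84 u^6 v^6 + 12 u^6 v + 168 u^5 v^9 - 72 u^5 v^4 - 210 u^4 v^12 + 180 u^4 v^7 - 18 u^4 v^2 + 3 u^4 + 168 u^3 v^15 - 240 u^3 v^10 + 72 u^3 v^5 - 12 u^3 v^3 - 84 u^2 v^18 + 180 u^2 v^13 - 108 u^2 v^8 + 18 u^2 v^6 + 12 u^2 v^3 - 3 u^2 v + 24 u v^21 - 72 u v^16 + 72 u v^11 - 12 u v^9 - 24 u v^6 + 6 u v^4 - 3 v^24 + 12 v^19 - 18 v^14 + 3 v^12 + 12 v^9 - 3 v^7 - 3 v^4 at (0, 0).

The Hessian of f at 0 is [[0, 0], [0, 0]] with rank 0, so corank 2. A Groebner basis of the Jacobian ideal J(f) in C{u,v} is {u^3, u^2/4 + v^3, u*v}; counting standard monomials gives mu = 5. Corank 2; j^3 = -3*u^2*v has shape L^2 M (L != M), so D-series; mu = 5 gives D_5.

5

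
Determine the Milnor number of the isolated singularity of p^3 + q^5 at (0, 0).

8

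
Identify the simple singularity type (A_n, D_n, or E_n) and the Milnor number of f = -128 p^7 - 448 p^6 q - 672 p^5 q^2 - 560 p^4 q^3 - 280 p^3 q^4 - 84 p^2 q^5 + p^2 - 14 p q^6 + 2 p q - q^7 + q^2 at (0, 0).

The Hessian of f at 0 is [[2, 2], [2, 2]] with rank 1, so corank 1. A Groebner basis of the Jacobian ideal J(f) in C{p,q} is {q^6, p + q}; counting standard monomials gives mu = 6. Corank 1: A-series; mu = 6 gives A_6.

Type A6, Milnor number mu = 6.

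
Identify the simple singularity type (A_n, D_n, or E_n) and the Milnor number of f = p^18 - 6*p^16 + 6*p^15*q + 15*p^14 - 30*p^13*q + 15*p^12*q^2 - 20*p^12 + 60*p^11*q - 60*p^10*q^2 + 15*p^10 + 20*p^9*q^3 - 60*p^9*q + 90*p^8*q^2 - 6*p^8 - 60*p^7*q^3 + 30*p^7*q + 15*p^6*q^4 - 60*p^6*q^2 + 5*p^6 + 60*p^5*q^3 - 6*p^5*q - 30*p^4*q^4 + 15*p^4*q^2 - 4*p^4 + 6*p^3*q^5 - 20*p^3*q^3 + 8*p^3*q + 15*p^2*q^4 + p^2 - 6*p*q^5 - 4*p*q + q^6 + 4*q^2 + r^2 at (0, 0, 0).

Type A_5, Milnor number mu = 5.

The Hessian of f at 0 has rank 2. Corank 1: A-series; mu = 5 gives A_5.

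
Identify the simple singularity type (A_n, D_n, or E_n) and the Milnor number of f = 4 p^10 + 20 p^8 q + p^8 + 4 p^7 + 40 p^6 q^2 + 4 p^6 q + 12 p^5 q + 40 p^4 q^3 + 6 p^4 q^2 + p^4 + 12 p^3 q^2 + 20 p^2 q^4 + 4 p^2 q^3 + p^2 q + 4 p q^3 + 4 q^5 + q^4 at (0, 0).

The Hessian of f at 0 is [[0, 0], [0, 0]] with rank 0, so corank 2. A Groebner basis of the Jacobian ideal J(f) in C{p,q} is {p*q^2, p*q/2 + q^3, p^2 - 2*p*q}; counting standard monomials gives mu = 5. Corank 2; j^3 = p^2*q has shape L^2 M (L != M), so D-series; mu = 5 gives D_5.

Type D_{5}, Milnor number mu = 5.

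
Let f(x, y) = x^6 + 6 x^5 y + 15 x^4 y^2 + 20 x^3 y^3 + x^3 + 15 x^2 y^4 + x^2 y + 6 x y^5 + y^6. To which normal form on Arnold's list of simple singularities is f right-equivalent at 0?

The Hessian of f at 0 has rank 0. Corank 2; j^3 = x^2*(x + y) has shape L^2 M (L != M), so D-series; mu = 7 gives D_7.

D_{7}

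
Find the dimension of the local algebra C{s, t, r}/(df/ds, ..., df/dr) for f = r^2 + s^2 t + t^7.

8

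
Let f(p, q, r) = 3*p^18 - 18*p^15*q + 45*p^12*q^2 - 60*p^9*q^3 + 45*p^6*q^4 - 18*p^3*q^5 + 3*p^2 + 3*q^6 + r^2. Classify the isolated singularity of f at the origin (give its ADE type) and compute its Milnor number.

Type A5, Milnor number mu = 5.

The Hessian of f at 0 has rank 2. Corank 1: A-series; mu = 5 gives A_5.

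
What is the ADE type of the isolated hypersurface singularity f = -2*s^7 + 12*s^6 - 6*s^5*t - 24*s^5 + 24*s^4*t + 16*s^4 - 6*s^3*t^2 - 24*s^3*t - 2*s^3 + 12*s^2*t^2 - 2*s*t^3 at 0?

The Hessian of f at 0 is [[0, 0], [0, 0]] with rank 0, so corank 2. A Groebner basis of the Jacobian ideal J(f) in C{s,t} is {3*s^2/4 + t^4 + t^3/4, s^3, s^2*t - s^2/4 - t^3/12, -s^2 + s*t^2 - t^3/3}; counting standard monomials gives mu = 7. Corank 2; j^3 = -2*s^3 is a perfect cube, so E-series; the 4-jet and mu = 7 give E_7.

E_{7}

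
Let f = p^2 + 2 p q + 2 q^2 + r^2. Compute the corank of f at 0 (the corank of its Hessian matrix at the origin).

The Hessian at 0 is [[2, 2, 0], [2, 4, 0], [0, 0, 2]] of rank 3; hence corank 0.

0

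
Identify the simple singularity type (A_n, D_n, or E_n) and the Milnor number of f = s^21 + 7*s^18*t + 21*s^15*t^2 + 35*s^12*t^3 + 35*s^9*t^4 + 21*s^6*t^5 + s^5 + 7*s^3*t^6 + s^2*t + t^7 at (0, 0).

The Hessian of f at 0 has rank 0. Corank 2; j^3 = s^2*t has shape L^2 M (L != M), so D-series; mu = 8 gives D_8.

Type D8, Milnor number mu = 8.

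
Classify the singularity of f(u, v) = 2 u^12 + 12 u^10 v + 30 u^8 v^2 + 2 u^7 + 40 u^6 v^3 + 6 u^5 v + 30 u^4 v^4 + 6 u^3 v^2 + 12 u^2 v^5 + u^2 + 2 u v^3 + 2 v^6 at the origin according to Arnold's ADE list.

The Hessian of f at 0 is [[2, 0], [0, 0]] with rank 1, so corank 1. A Groebner basis of the Jacobian ideal J(f) in C{u,v} is {u*v^2, u + v^3, u^2}; counting standard monomials gives mu = 5. Corank 1: A-series; mu = 5 gives A_5.

A5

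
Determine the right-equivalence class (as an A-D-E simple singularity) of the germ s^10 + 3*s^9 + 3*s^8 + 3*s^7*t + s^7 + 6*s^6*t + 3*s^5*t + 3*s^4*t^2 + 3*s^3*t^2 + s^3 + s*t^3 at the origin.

E_7

The Hessian of f at 0 has rank 0. Corank 2; j^3 = s^3 is a perfect cube, so E-series; the 4-jet and mu = 7 give E_7.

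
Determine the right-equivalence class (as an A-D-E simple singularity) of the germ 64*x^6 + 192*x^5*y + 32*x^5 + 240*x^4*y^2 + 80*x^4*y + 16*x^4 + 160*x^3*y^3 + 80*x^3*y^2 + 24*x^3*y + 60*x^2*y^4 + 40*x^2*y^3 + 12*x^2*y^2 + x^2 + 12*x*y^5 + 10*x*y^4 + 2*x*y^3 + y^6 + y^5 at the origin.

The Hessian of f at 0 has rank 1. Corank 1: A-series; mu = 4 gives A_4.

A_4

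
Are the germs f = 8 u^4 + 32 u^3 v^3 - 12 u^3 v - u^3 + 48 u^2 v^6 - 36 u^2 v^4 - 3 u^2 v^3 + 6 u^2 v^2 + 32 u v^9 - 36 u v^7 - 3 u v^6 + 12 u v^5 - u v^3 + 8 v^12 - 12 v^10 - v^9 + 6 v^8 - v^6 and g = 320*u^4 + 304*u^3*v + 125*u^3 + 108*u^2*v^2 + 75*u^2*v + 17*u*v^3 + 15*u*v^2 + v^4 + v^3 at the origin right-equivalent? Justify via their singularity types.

The Hessian of f at 0 has rank 0. Corank 2; j^3 = -u^3 is a perfect cube, so E-series; the 4-jet and mu = 7 give E_7. The Hessian of g at 0 has rank 0. Corank 2; j^3 = (5*u + v)^3 is a perfect cube, so E-series; the 4-jet and mu = 7 give E_7. Both have type E_7, hence right-equivalent.

Yes.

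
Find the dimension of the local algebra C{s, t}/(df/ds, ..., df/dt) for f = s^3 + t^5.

8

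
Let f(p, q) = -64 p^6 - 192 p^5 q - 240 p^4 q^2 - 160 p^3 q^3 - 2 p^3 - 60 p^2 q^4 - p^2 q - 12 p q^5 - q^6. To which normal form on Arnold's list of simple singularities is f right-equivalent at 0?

The Hessian of f at 0 has rank 0. Corank 2; j^3 = -p^2*(2*p + q) has shape L^2 M (L != M), so D-series; mu = 7 gives D_7.

D7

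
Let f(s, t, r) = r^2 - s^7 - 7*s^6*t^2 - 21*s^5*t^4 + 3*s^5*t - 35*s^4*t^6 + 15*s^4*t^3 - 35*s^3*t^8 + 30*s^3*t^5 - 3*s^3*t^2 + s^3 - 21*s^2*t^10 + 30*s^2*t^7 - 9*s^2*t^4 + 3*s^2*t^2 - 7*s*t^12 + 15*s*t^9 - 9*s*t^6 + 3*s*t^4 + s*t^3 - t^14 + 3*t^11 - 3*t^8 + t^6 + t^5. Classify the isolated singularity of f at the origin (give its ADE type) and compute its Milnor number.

Type E_7, Milnor number mu = 7.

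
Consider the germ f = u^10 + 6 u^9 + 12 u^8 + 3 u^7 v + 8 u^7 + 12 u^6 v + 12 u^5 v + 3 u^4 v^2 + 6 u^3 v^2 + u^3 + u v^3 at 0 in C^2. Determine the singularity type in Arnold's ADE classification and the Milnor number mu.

Type E7, Milnor number mu = 7.

The Hessian of f at 0 has rank 0. Corank 2; j^3 = u^3 is a perfect cube, so E-series; the 4-jet and mu = 7 give E_7.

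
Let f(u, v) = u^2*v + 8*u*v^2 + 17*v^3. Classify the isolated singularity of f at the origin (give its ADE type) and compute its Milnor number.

The Hessian of f at 0 is [[0, 0], [0, 0]] with rank 0, so corank 2. A Groebner basis of the Jacobian ideal J(f) in C{u,v} is {v^3, u^2 - 13*v^2, u*v + 4*v^2}; counting standard monomials gives mu = 4. Corank 2; j^3 = v*(u^2 + 8*u*v + 17*v^2) splits into three distinct lines over C (the quadratic factor has nonzero discriminant), so D_4.

Type D_4, Milnor number mu = 4.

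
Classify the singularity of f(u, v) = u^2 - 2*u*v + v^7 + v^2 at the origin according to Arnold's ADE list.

A6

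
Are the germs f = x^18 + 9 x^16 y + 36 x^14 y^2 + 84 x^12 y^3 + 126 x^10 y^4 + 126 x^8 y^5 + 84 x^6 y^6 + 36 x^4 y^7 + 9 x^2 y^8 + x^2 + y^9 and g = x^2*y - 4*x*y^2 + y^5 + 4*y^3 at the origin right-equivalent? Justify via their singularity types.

No.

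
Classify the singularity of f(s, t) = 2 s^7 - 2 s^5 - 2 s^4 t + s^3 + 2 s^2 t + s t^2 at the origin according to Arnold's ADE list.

D_8

The Hessian of f at 0 has rank 0. Corank 2; j^3 = s*(s + t)^2 has shape L^2 M (L != M), so D-series; mu = 8 gives D_8.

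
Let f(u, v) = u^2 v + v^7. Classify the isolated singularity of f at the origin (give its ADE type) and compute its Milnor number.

Type D_8, Milnor number mu = 8.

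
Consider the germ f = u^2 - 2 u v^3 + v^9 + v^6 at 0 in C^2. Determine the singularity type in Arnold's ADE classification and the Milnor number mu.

Type A_8, Milnor number mu = 8.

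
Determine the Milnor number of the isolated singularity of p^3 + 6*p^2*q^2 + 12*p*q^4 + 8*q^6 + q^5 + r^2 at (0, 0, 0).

8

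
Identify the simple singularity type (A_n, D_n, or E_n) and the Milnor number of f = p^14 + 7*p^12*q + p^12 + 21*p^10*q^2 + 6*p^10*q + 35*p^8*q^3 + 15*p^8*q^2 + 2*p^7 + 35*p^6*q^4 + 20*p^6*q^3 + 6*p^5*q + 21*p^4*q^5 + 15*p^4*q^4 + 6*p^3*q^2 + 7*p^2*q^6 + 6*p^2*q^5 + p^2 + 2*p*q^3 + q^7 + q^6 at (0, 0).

Type A_{6}, Milnor number mu = 6.

The Hessian of f at 0 has rank 1. Corank 1: A-series; mu = 6 gives A_6.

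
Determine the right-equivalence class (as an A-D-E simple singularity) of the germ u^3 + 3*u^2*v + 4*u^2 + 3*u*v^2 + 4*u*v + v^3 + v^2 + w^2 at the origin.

The Hessian of f at 0 is [[8, 4, 0], [4, 2, 0], [0, 0, 2]] with rank 2, so corank 1. A Groebner basis of the Jacobian ideal J(f) in C{u,v,w} is {v^2, u + v/2, w}; counting standard monomials gives mu = 2. Corank 1: A-series; mu = 2 gives A_2.

A2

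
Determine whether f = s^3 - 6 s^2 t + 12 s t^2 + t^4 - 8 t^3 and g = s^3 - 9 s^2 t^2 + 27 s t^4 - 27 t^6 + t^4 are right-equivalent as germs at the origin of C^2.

The Hessian of f at 0 has rank 0. Corank 2; j^3 = (s - 2*t)^3 is a perfect cube, so E-series; the 4-jet and mu = 6 give E_6. The Hessian of g at 0 has rank 0. Corank 2; j^3 = s^3 is a perfect cube, so E-series; the 4-jet and mu = 6 give E_6. Both have type E_6, hence right-equivalent.

Yes.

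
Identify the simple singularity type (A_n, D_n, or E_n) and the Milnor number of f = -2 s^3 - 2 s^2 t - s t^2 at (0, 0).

Type D_{4}, Milnor number mu = 4.

The Hessian of f at 0 has rank 0. Corank 2; j^3 = -s*(2*s^2 + 2*s*t + t^2) splits into three distinct lines over C (the quadratic factor has nonzero discriminant), so D_4.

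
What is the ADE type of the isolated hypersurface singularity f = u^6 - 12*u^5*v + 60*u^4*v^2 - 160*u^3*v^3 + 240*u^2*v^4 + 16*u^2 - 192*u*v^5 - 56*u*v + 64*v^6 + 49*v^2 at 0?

A_5

The Hessian of f at 0 has rank 1. Corank 1: A-series; mu = 5 gives A_5.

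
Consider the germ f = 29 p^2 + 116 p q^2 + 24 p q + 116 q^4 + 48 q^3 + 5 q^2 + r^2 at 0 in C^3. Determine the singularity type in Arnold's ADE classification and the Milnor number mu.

Type A_1, Milnor number mu = 1.

The Hessian of f at 0 is [[58, 24, 0], [24, 10, 0], [0, 0, 2]] with rank 3, so corank 0. A Groebner basis of the Jacobian ideal J(f) in C{p,q,r} is {p, q, r}; counting standard monomials gives mu = 1. Corank 0: nondegenerate Morse point, so A_1.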